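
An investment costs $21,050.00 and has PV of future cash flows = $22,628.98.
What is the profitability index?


Formula: PI = PV(cash flows) / initial investment
Substituting: PI = $22,628.98 / $21,050.00
PI = 1.075

1.075


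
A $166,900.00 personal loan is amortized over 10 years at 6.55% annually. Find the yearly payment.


Formula: PMT = PV * r / (1 - (1+r)^(-n))
Denominator: 1 - (1 + 0.0655)^(-10) = 0.469769
Numerator: $166,900.00 * 0.0655 = 10931.95
PMT = 10931.95 / 0.469769 = $23,270.93

$23,270.93


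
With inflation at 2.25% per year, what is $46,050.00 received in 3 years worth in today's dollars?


Formula: Real value = nominal / (1 + inflation)^years
Price level: (1 + 0.0225)^3 = 1.06903
Real value = $46,050.00 / 1.06903 = $43,076.43

$43,076.43


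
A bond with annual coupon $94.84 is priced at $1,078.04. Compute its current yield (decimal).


Formula: Current yield = annual coupon / price
Substituting: CY = $94.84 / $1,078.04
CY = 0.087974

0.087974


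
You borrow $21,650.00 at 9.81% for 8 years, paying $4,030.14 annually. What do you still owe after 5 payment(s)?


Formula: Balance = PV*(1+r)^k - PMT*((1+r)^k - 1)/r
Growth: (1 + 0.0981)^5 = 1.596649
Accumulated factor: ((1+r)^k - 1)/r = 6.082049
Balance = $21,650.00 * 1.596649 - $4,030.14 * 6.082049
Balance = $10,055.94

$10,055.94


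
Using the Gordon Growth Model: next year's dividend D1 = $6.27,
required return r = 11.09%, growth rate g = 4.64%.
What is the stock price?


Formula: P = D1 / (r - g)
Spread: r - g = 0.1109 - 0.0464 = 0.0645
Substituting: P = $6.27 / 0.0645
P = $97.21

$97.21


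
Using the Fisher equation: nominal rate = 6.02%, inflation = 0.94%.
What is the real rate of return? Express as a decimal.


Formula: (1 + r_real) = (1 + r_nom) / (1 + inflation)
Substituting: (1 + r_real) = 1.0602 / 1.0094
(1 + r_real) = 1.050327
r_real = 1.050327 - 1 = 0.050327

0.050327


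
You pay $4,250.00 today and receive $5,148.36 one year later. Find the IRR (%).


Formula: IRR = C1/C0 - 1
Substituting: IRR = $5,148.36 / $4,250.00 - 1
Ratio: 1.211379 - 1 = 0.211379
IRR = 21.1379%

21.1379%


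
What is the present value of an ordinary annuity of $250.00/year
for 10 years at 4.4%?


Formula: PV = PMT * (1 - (1+r)^(-n)) / r
Discount factor: (1 + 0.044)^(-10) = 0.650122
Bracket: 1 - 0.650122 = 0.349878
PV = $250.00 * 0.349878 / 0.044 = $1,987.94

$1,987.94


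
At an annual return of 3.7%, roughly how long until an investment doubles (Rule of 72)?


Formula: Years ≈ 72 / r
Substituting: Years ≈ 72 / 3.7
Years ≈ 19.5

19.5 years


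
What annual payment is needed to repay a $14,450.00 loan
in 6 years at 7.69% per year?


Formula: PMT = PV * r / (1 - (1+r)^(-n))
Denominator: 1 - (1 + 0.0769)^(-6) = 0.358868
Numerator: $14,450.00 * 0.0769 = 1111.205
PMT = 1111.205 / 0.358868 = $3,096.42

$3,096.42


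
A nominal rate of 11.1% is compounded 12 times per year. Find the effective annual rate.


Formula: EAR = (1 + r/m)^m - 1
Period rate: r/m = 0.111 / 12 = 0.00925
Compounding: (1 + 0.00925)^12 = 1.116825
EAR = 1.116825 - 1 = 0.116825

0.116825


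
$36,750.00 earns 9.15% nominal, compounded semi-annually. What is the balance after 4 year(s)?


Formula: FV = P * (1 + r/m)^(m*t)
Period rate: r/m = 0.0915 / 2 = 0.04575
Total periods: m*t = 2 * 4 = 8
Growth factor: (1 + 0.04575)^8 = 1.430286
FV = $36,750.00 * 1.430286 = $52,563.02

$52,563.02


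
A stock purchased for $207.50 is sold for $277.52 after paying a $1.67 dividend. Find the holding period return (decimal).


Formula: HPR = (P1 - P0 + D) / P0
Gain: $277.52 - $207.50 + $1.67 = $71.69
HPR = $71.69 / $207.50 = 0.3455

0.3455


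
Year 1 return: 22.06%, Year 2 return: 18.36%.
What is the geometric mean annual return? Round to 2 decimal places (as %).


Formula: Geometric mean = ((1+r1)*(1+r2))^(1/2) - 1
Product: (1 + 0.2206) * (1 + 0.1836) = 1.2206 * 1.1836 = 1.444702
Square root: 1.444702^0.5 = 1.201958
Geometric mean = 1.201958 - 1 = 0.201958
As percentage: 20.20%

20.20%


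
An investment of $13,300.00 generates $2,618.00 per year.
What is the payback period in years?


Formula: Payback = investment / annual cash flow
Substituting: Payback = $13,300.00 / $2,618.00
Payback = 5.0802 years

5.0802 years


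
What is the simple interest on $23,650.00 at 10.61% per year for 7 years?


Formula: I = P * r * t
Substituting: I = $23,650.00 * 0.1061 * 7
Step: I = $23,650.00 * 0.7427
I = $17,564.86

$17,564.86


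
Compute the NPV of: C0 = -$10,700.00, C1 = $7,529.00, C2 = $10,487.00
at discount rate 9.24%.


Formula: NPV = C0 + C1/(1+r) + C2/(1+r)^2
Discount C1: $7,529.00 / (1 + 0.0924) = $6,892.16
Discount C2: $10,487.00 / (1 + 0.0924)^2 = $8,787.96
NPV = -$10,700.00 + $6,892.16 + $8,787.96 = $4,980.12

$4,980.12


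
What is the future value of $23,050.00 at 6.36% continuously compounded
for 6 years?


Formula: FV = P * e^(r*t)
Exponent: r*t = 0.0636 * 6 = 0.3816
e^(0.3816) = 1.464626
FV = $23,050.00 * 1.464626 = $33,759.63

$33,759.63


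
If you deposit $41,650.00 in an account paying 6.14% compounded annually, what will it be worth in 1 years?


Formula: FV = P * (1 + r)^n
Substituting: FV = $41,650.00 * (1 + 0.0614)^1
Growth factor: (1.0614)^1 = 1.0614
FV = $41,650.00 * 1.0614 = $44,207.31

$44,207.31


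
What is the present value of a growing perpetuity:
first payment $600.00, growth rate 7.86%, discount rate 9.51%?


Formula: PV = C / (r - g)
Spread: r - g = 0.0951 - 0.0786 = 0.0165
Substituting: PV = $600.00 / 0.0165
PV = $36,363.64

$36,363.64


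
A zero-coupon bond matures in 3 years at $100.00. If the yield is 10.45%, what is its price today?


Formula: Price = FV / (1 + r)^n
Substituting: Price = $100.00 / (1 + 0.1045)^3
Discount factor: (1.1045)^3 = 1.347402
Price = $100.00 / 1.347402 = $74.22

$74.22


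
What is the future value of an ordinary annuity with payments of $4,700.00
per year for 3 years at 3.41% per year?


Formula: FV = PMT * ((1+r)^n - 1) / r
Growth factor: (1 + 0.0341)^3 = 1.105828
Numerator: 1.105828 - 1 = 0.105828
FV = $4,700.00 * 0.105828 / 0.0341 = $14,586.28

$14,586.28


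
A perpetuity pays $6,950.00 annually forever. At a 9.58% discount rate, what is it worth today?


Formula: PV = C / r
Substituting: PV = $6,950.00 / 0.0958
PV = $72,546.97

$72,546.97


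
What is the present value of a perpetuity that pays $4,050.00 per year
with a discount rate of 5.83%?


Formula: PV = C / r
Substituting: PV = $4,050.00 / 0.0583
PV = $69,468.27

$69,468.27


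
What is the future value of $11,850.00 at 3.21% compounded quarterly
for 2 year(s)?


Formula: FV = P * (1 + r/m)^(m*t)
Period rate: r/m = 0.0321 / 4 = 0.008025
Total periods: m*t = 4 * 2 = 8
Growth factor: (1 + 0.008025)^8 = 1.066032
FV = $11,850.00 * 1.066032 = $12,632.48

$12,632.48


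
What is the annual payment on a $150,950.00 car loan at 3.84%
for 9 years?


Formula: PMT = PV * r / (1 - (1+r)^(-n))
Denominator: 1 - (1 + 0.0384)^(-9) = 0.28761
Numerator: $150,950.00 * 0.0384 = 5796.48
PMT = 5796.48 / 0.28761 = $20,153.97

$20,153.97


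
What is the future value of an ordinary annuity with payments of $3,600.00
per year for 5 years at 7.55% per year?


Formula: FV = PMT * ((1+r)^n - 1) / r
Growth factor: (1 + 0.0755)^5 = 1.438971
Numerator: 1.438971 - 1 = 0.438971
FV = $3,600.00 * 0.438971 / 0.0755 = $20,931.07

$20,931.07


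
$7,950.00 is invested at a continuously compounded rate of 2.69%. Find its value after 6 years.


Formula: FV = P * e^(r*t)
Exponent: r*t = 0.0269 * 6 = 0.1614
e^(0.1614) = 1.175155
FV = $7,950.00 * 1.175155 = $9,342.48

$9,342.48


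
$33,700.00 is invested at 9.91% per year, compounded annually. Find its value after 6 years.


Formula: FV = P * (1 + r)^n
Substituting: FV = $33,700.00 * (1 + 0.0991)^6
Growth factor: (1.0991)^6 = 1.762882
FV = $33,700.00 * 1.762882 = $59,409.12

$59,409.12


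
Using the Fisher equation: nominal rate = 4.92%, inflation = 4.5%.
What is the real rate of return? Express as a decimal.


Formula: (1 + r_real) = (1 + r_nom) / (1 + inflation)
Substituting: (1 + r_real) = 1.0492 / 1.045
(1 + r_real) = 1.004019
r_real = 1.004019 - 1 = 0.004019

0.004019


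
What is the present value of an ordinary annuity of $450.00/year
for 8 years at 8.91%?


Formula: PV = PMT * (1 - (1+r)^(-n)) / r
Discount factor: (1 + 0.0891)^(-8) = 0.505194
Bracket: 1 - 0.505194 = 0.494806
PV = $450.00 * 0.494806 / 0.0891 = $2,499.02

$2,499.02


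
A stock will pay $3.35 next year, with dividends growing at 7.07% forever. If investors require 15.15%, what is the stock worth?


Formula: P = D1 / (r - g)
Spread: r - g = 0.1515 - 0.0707 = 0.0808
Substituting: P = $3.35 / 0.0808
P = $41.46

$41.46


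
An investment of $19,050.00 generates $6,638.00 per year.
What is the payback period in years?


Formula: Payback = investment / annual cash flow
Substituting: Payback = $19,050.00 / $6,638.00
Payback = 2.8698 years

2.8698 years


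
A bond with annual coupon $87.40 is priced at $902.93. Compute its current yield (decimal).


Formula: Current yield = annual coupon / price
Substituting: CY = $87.40 / $902.93
CY = 0.096796

0.096796


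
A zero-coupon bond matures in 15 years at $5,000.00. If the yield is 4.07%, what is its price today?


Formula: Price = FV / (1 + r)^n
Substituting: Price = $5,000.00 / (1 + 0.0407)^15
Discount factor: (1.0407)^15 = 1.819212
Price = $5,000.00 / 1.819212 = $2,748.44

$2,748.44


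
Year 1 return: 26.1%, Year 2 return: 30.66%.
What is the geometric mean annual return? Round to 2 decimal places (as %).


Formula: Geometric mean = ((1+r1)*(1+r2))^(1/2) - 1
Product: (1 + 0.261) * (1 + 0.3066) = 1.261 * 1.3066 = 1.647623
Square root: 1.647623^0.5 = 1.283598
Geometric mean = 1.283598 - 1 = 0.283598
As percentage: 28.36%

28.36%


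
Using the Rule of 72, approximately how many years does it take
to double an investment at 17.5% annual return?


Formula: Years ≈ 72 / r
Substituting: Years ≈ 72 / 17.5
Years ≈ 4.1

4.1 years


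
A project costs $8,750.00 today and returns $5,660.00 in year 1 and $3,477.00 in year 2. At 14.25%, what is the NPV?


Formula: NPV = C0 + C1/(1+r) + C2/(1+r)^2
Discount C1: $5,660.00 / (1 + 0.1425) = $4,954.05
Discount C2: $3,477.00 / (1 + 0.1425)^2 = $2,663.74
NPV = -$8,750.00 + $4,954.05 + $2,663.74 = -$1,132.21

-$1,132.21


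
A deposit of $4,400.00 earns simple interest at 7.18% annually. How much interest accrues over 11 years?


Formula: I = P * r * t
Substituting: I = $4,400.00 * 0.0718 * 11
Step: I = $4,400.00 * 0.7898
I = $3,475.12

$3,475.12


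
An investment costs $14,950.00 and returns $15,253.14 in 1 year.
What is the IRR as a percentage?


Formula: IRR = C1/C0 - 1
Substituting: IRR = $15,253.14 / $14,950.00 - 1
Ratio: 1.020277 - 1 = 0.020277
IRR = 2.0277%

2.0277%


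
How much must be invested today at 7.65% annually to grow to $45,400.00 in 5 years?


Formula: PV = FV / (1 + r)^n
Substituting: PV = $45,400.00 / (1 + 0.0765)^5
Discount factor: (1.0765)^5 = 1.445673
PV = $45,400.00 / 1.445673 = $31,404.05

$31,404.05


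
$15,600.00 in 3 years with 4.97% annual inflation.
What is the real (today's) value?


Formula: Real value = nominal / (1 + inflation)^years
Price level: (1 + 0.0497)^3 = 1.156633
Real value = $15,600.00 / 1.156633 = $13,487.42

$13,487.42


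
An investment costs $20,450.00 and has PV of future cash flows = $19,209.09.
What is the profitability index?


Formula: PI = PV(cash flows) / initial investment
Substituting: PI = $19,209.09 / $20,450.00
PI = 0.9393

0.9393


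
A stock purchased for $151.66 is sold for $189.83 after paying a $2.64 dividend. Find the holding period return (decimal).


Formula: HPR = (P1 - P0 + D) / P0
Gain: $189.83 - $151.66 + $2.64 = $40.81
HPR = $40.81 / $151.66 = 0.2691

0.2691


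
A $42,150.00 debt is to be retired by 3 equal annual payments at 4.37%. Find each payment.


Formula: PMT = PV * r / (1 - (1+r)^(-n))
Denominator: 1 - (1 + 0.0437)^(-3) = 0.120425
Numerator: $42,150.00 * 0.0437 = 1841.955
PMT = 1841.955 / 0.120425 = $15,295.47

$15,295.47


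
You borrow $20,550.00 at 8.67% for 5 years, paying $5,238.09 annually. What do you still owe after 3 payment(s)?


Formula: Balance = PV*(1+r)^k - PMT*((1+r)^k - 1)/r
Growth: (1 + 0.0867)^3 = 1.283302
Accumulated factor: ((1+r)^k - 1)/r = 3.267617
Balance = $20,550.00 * 1.283302 - $5,238.09 * 3.267617
Balance = $9,255.79

$9,255.79


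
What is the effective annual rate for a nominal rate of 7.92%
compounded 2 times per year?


Formula: EAR = (1 + r/m)^m - 1
Period rate: r/m = 0.0792 / 2 = 0.0396
Compounding: (1 + 0.0396)^2 = 1.080768
EAR = 1.080768 - 1 = 0.080768

0.080768


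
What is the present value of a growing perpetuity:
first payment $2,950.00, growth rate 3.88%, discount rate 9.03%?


Formula: PV = C / (r - g)
Spread: r - g = 0.0903 - 0.0388 = 0.0515
Substituting: PV = $2,950.00 / 0.0515
PV = $57,281.55

$57,281.55


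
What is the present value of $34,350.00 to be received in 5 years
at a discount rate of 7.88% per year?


Formula: PV = FV / (1 + r)^n
Substituting: PV = $34,350.00 / (1 + 0.0788)^5
Discount factor: (1.0788)^5 = 1.461183
PV = $34,350.00 / 1.461183 = $23,508.34

$23,508.34


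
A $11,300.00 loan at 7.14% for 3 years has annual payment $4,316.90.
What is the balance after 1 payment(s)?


Formula: Balance = PV*(1+r)^k - PMT*((1+r)^k - 1)/r
Growth: (1 + 0.0714)^1 = 1.0714
Accumulated factor: ((1+r)^k - 1)/r = 1.0
Balance = $11,300.00 * 1.0714 - $4,316.90 * 1.0
Balance = $7,789.92

$7,789.92


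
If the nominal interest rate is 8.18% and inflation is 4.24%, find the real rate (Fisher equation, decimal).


Formula: (1 + r_real) = (1 + r_nom) / (1 + inflation)
Substituting: (1 + r_real) = 1.0818 / 1.0424
(1 + r_real) = 1.037797
r_real = 1.037797 - 1 = 0.037797

0.037797


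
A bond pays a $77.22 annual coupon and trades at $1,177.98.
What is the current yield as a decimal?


Formula: Current yield = annual coupon / price
Substituting: CY = $77.22 / $1,177.98
CY = 0.065553

0.065553


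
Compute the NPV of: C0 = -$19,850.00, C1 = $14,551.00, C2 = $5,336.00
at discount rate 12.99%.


Formula: NPV = C0 + C1/(1+r) + C2/(1+r)^2
Discount C1: $14,551.00 / (1 + 0.1299) = $12,878.13
Discount C2: $5,336.00 / (1 + 0.1299)^2 = $4,179.61
NPV = -$19,850.00 + $12,878.13 + $4,179.61 = -$2,792.26

-$2,792.26


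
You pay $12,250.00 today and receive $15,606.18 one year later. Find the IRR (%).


Formula: IRR = C1/C0 - 1
Substituting: IRR = $15,606.18 / $12,250.00 - 1
Ratio: 1.273974 - 1 = 0.273974
IRR = 27.3974%

27.3974%


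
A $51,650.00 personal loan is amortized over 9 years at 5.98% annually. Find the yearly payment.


Formula: PMT = PV * r / (1 - (1+r)^(-n))
Denominator: 1 - (1 + 0.0598)^(-9) = 0.407095
Numerator: $51,650.00 * 0.0598 = 3088.67
PMT = 3088.67 / 0.407095 = $7,587.09

$7,587.09


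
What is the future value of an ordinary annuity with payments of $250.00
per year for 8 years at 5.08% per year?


Formula: FV = PMT * ((1+r)^n - 1) / r
Growth factor: (1 + 0.0508)^8 = 1.486485
Numerator: 1.486485 - 1 = 0.486485
FV = $250.00 * 0.486485 / 0.0508 = $2,394.12

$2,394.12


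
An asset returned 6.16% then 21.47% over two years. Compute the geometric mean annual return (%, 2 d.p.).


Formula: Geometric mean = ((1+r1)*(1+r2))^(1/2) - 1
Product: (1 + 0.0616) * (1 + 0.2147) = 1.0616 * 1.2147 = 1.289526
Square root: 1.289526^0.5 = 1.135573
Geometric mean = 1.135573 - 1 = 0.135573
As percentage: 13.56%

13.56%


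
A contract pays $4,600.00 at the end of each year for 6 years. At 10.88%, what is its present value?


Formula: PV = PMT * (1 - (1+r)^(-n)) / r
Discount factor: (1 + 0.1088)^(-6) = 0.538122
Bracket: 1 - 0.538122 = 0.461878
PV = $4,600.00 * 0.461878 / 0.1088 = $19,527.93

$19,527.93


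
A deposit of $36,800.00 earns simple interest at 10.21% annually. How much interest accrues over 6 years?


Formula: I = P * r * t
Substituting: I = $36,800.00 * 0.1021 * 6
Step: I = $36,800.00 * 0.6126
I = $22,543.68

$22,543.68


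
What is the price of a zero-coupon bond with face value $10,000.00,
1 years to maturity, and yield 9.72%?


Formula: Price = FV / (1 + r)^n
Substituting: Price = $10,000.00 / (1 + 0.0972)^1
Discount factor: (1.0972)^1 = 1.0972
Price = $10,000.00 / 1.0972 = $9,114.11

$9,114.11


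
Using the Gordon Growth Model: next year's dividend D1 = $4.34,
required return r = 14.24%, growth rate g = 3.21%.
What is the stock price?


Formula: P = D1 / (r - g)
Spread: r - g = 0.1424 - 0.0321 = 0.1103
Substituting: P = $4.34 / 0.1103
P = $39.35

$39.35


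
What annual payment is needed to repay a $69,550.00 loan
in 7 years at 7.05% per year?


Formula: PMT = PV * r / (1 - (1+r)^(-n))
Denominator: 1 - (1 + 0.0705)^(-7) = 0.379283
Numerator: $69,550.00 * 0.0705 = 4903.275
PMT = 4903.275 / 0.379283 = $12,927.73

$12,927.73


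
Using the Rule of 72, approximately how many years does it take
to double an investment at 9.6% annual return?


Formula: Years ≈ 72 / r
Substituting: Years ≈ 72 / 9.6
Years ≈ 7.5

7.5 years


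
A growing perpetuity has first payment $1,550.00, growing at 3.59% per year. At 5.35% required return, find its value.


Formula: PV = C / (r - g)
Spread: r - g = 0.0535 - 0.0359 = 0.0176
Substituting: PV = $1,550.00 / 0.0176
PV = $88,068.18

$88,068.18


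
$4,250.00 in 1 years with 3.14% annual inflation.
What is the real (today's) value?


Formula: Real value = nominal / (1 + inflation)^years
Price level: (1 + 0.0314)^1 = 1.0314
Real value = $4,250.00 / 1.0314 = $4,120.61

$4,120.61


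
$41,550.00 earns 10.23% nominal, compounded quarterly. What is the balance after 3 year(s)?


Formula: FV = P * (1 + r/m)^(m*t)
Period rate: r/m = 0.1023 / 4 = 0.025575
Total periods: m*t = 4 * 3 = 12
Growth factor: (1 + 0.025575)^12 = 1.35397
FV = $41,550.00 * 1.35397 = $56,257.46

$56,257.46


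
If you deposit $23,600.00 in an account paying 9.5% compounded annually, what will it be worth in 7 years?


Formula: FV = P * (1 + r)^n
Substituting: FV = $23,600.00 * (1 + 0.095)^7
Growth factor: (1.095)^7 = 1.887552
FV = $23,600.00 * 1.887552 = $44,546.22

$44,546.22


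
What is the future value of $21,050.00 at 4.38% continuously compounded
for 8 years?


Formula: FV = P * e^(r*t)
Exponent: r*t = 0.0438 * 8 = 0.3504
e^(0.3504) = 1.419635
FV = $21,050.00 * 1.419635 = $29,883.32

$29,883.32


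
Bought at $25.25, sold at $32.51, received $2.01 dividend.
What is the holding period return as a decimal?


Formula: HPR = (P1 - P0 + D) / P0
Gain: $32.51 - $25.25 + $2.01 = $9.27
HPR = $9.27 / $25.25 = 0.3671

0.3671


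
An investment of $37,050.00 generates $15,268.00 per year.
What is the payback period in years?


Formula: Payback = investment / annual cash flow
Substituting: Payback = $37,050.00 / $15,268.00
Payback = 2.4266 years

2.4266 years


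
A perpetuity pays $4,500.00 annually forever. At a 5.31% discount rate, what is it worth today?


Formula: PV = C / r
Substituting: PV = $4,500.00 / 0.0531
PV = $84,745.76

$84,745.76


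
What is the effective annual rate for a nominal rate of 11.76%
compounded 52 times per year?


Formula: EAR = (1 + r/m)^m - 1
Period rate: r/m = 0.1176 / 52 = 0.002262
Compounding: (1 + 0.002262)^52 = 1.124645
EAR = 1.124645 - 1 = 0.124645

0.124645


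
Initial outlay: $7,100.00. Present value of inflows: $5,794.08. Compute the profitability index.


Formula: PI = PV(cash flows) / initial investment
Substituting: PI = $5,794.08 / $7,100.00
PI = 0.8161

0.8161


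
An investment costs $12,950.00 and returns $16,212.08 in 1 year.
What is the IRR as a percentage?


Formula: IRR = C1/C0 - 1
Substituting: IRR = $16,212.08 / $12,950.00 - 1
Ratio: 1.251898 - 1 = 0.251898
IRR = 25.1898%

25.1898%


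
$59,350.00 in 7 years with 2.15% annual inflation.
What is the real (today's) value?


Formula: Real value = nominal / (1 + inflation)^years
Price level: (1 + 0.0215)^7 = 1.160563
Real value = $59,350.00 / 1.160563 = $51,138.99

$51,138.99


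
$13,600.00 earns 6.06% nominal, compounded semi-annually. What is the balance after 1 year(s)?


Formula: FV = P * (1 + r/m)^(m*t)
Period rate: r/m = 0.0606 / 2 = 0.0303
Total periods: m*t = 2 * 1 = 2
Growth factor: (1 + 0.0303)^2 = 1.061518
FV = $13,600.00 * 1.061518 = $14,436.65

$14,436.65


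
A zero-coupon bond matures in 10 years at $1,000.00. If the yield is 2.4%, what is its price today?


Formula: Price = FV / (1 + r)^n
Substituting: Price = $1,000.00 / (1 + 0.024)^10
Discount factor: (1.024)^10 = 1.267651
Price = $1,000.00 / 1.267651 = $788.86

$788.86


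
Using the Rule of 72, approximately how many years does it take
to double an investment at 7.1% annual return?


Formula: Years ≈ 72 / r
Substituting: Years ≈ 72 / 7.1
Years ≈ 10.1

10.1 years


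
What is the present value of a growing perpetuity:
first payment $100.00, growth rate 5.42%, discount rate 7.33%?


Formula: PV = C / (r - g)
Spread: r - g = 0.0733 - 0.0542 = 0.0191
Substituting: PV = $100.00 / 0.0191
PV = $5,235.60

$5,235.60


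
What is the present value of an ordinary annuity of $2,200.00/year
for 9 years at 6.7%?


Formula: PV = PMT * (1 - (1+r)^(-n)) / r
Discount factor: (1 + 0.067)^(-9) = 0.557854
Bracket: 1 - 0.557854 = 0.442146
PV = $2,200.00 * 0.442146 / 0.067 = $14,518.24

$14,518.24


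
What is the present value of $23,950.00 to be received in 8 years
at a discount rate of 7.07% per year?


Formula: PV = FV / (1 + r)^n
Substituting: PV = $23,950.00 / (1 + 0.0707)^8
Discount factor: (1.0707)^8 = 1.727199
PV = $23,950.00 / 1.727199 = $13,866.38

$13,866.38


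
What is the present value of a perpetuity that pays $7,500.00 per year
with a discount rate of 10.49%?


Formula: PV = C / r
Substituting: PV = $7,500.00 / 0.1049
PV = $71,496.66

$71,496.66


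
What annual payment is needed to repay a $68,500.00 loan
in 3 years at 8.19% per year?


Formula: PMT = PV * r / (1 - (1+r)^(-n))
Denominator: 1 - (1 + 0.0819)^(-3) = 0.210343
Numerator: $68,500.00 * 0.0819 = 5610.15
PMT = 5610.15 / 0.210343 = $26,671.47

$26,671.47


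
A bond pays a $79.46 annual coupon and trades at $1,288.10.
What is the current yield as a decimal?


Formula: Current yield = annual coupon / price
Substituting: CY = $79.46 / $1,288.10
CY = 0.061688

0.061688


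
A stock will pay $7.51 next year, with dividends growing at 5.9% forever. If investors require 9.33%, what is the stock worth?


Formula: P = D1 / (r - g)
Spread: r - g = 0.0933 - 0.059 = 0.0343
Substituting: P = $7.51 / 0.0343
P = $218.95

$218.95


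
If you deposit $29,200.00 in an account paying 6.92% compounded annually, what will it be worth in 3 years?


Formula: FV = P * (1 + r)^n
Substituting: FV = $29,200.00 * (1 + 0.0692)^3
Growth factor: (1.0692)^3 = 1.222297
FV = $29,200.00 * 1.222297 = $35,691.08

$35,691.08


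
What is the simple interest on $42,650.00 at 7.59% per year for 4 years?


Formula: I = P * r * t
Substituting: I = $42,650.00 * 0.0759 * 4
Step: I = $42,650.00 * 0.3036
I = $12,948.54

$12,948.54


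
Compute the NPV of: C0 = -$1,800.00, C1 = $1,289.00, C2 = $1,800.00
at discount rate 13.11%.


Formula: NPV = C0 + C1/(1+r) + C2/(1+r)^2
Discount C1: $1,289.00 / (1 + 0.1311) = $1,139.60
Discount C2: $1,800.00 / (1 + 0.1311)^2 = $1,406.92
NPV = -$1,800.00 + $1,139.60 + $1,406.92 = $746.52

$746.52


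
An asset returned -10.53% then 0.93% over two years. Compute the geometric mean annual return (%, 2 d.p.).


Formula: Geometric mean = ((1+r1)*(1+r2))^(1/2) - 1
Product: (1 + -0.1053) * (1 + 0.0093) = 0.8947 * 1.0093 = 0.903021
Square root: 0.903021^0.5 = 0.950274
Geometric mean = 0.950274 - 1 = -0.049726
As percentage: -4.97%

-4.97%


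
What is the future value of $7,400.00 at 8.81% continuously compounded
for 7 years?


Formula: FV = P * e^(r*t)
Exponent: r*t = 0.0881 * 7 = 0.6167
e^(0.6167) = 1.852804
FV = $7,400.00 * 1.852804 = $13,710.75

$13,710.75


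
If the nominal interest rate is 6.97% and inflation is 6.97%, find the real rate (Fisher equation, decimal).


Formula: (1 + r_real) = (1 + r_nom) / (1 + inflation)
Substituting: (1 + r_real) = 1.0697 / 1.0697
(1 + r_real) = 1.0
r_real = 1.0 - 1 = 0.0

0.0


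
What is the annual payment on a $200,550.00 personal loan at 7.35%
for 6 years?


Formula: PMT = PV * r / (1 - (1+r)^(-n))
Denominator: 1 - (1 + 0.0735)^(-6) = 0.346587
Numerator: $200,550.00 * 0.0735 = 14740.425
PMT = 14740.425 / 0.346587 = $42,530.22

$42,530.22


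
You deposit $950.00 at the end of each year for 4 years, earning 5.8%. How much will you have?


Formula: FV = PMT * ((1+r)^n - 1) / r
Growth factor: (1 + 0.058)^4 = 1.252976
Numerator: 1.252976 - 1 = 0.252976
FV = $950.00 * 0.252976 / 0.058 = $4,143.57

$4,143.57


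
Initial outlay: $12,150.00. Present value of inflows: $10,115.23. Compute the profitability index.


Formula: PI = PV(cash flows) / initial investment
Substituting: PI = $10,115.23 / $12,150.00
PI = 0.8325

0.8325


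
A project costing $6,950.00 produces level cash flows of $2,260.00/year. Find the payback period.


Formula: Payback = investment / annual cash flow
Substituting: Payback = $6,950.00 / $2,260.00
Payback = 3.0752 years

3.0752 years


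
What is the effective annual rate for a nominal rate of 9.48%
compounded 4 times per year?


Formula: EAR = (1 + r/m)^m - 1
Period rate: r/m = 0.0948 / 4 = 0.0237
Compounding: (1 + 0.0237)^4 = 1.098224
EAR = 1.098224 - 1 = 0.098224

0.098224


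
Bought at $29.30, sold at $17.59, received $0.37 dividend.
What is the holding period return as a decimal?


Formula: HPR = (P1 - P0 + D) / P0
Gain: $17.59 - $29.30 + $0.37 = -$11.34
HPR = -$11.34 / $29.30 = -0.387

-0.387


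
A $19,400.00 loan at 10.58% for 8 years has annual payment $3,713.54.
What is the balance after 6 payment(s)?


Formula: Balance = PV*(1+r)^k - PMT*((1+r)^k - 1)/r
Growth: (1 + 0.1058)^6 = 1.828351
Accumulated factor: ((1+r)^k - 1)/r = 7.829402
Balance = $19,400.00 * 1.828351 - $3,713.54 * 7.829402
Balance = $6,395.21

$6,395.21


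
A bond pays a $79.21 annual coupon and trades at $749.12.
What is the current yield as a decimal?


Formula: Current yield = annual coupon / price
Substituting: CY = $79.21 / $749.12
CY = 0.105737

0.105737


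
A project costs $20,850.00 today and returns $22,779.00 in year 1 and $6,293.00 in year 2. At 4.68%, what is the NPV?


Formula: NPV = C0 + C1/(1+r) + C2/(1+r)^2
Discount C1: $22,779.00 / (1 + 0.0468) = $21,760.60
Discount C2: $6,293.00 / (1 + 0.0468)^2 = $5,742.89
NPV = -$20,850.00 + $21,760.60 + $5,742.89 = $6,653.49

$6,653.49


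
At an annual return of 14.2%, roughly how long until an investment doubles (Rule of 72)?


Formula: Years ≈ 72 / r
Substituting: Years ≈ 72 / 14.2
Years ≈ 5.1

5.1 years


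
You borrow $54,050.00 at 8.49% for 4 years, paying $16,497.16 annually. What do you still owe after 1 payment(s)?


Formula: Balance = PV*(1+r)^k - PMT*((1+r)^k - 1)/r
Growth: (1 + 0.0849)^1 = 1.0849
Accumulated factor: ((1+r)^k - 1)/r = 1.0
Balance = $54,050.00 * 1.0849 - $16,497.16 * 1.0
Balance = $42,141.69

$42,141.69


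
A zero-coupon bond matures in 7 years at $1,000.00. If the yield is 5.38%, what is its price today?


Formula: Price = FV / (1 + r)^n
Substituting: Price = $1,000.00 / (1 + 0.0538)^7
Discount factor: (1.0538)^7 = 1.443136
Price = $1,000.00 / 1.443136 = $692.94

$692.94


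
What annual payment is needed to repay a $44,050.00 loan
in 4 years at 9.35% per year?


Formula: PMT = PV * r / (1 - (1+r)^(-n))
Denominator: 1 - (1 + 0.0935)^(-4) = 0.300601
Numerator: $44,050.00 * 0.0935 = 4118.675
PMT = 4118.675 / 0.300601 = $13,701.46

$13,701.46


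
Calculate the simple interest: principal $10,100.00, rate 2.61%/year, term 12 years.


Formula: I = P * r * t
Substituting: I = $10,100.00 * 0.0261 * 12
Step: I = $10,100.00 * 0.3132
I = $3,163.32

$3,163.32


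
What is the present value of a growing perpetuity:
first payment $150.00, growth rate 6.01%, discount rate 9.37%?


Formula: PV = C / (r - g)
Spread: r - g = 0.0937 - 0.0601 = 0.0336
Substituting: PV = $150.00 / 0.0336
PV = $4,464.29

$4,464.29


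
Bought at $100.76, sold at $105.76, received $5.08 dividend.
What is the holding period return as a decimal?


Formula: HPR = (P1 - P0 + D) / P0
Gain: $105.76 - $100.76 + $5.08 = $10.08
HPR = $10.08 / $100.76 = 0.1

0.1


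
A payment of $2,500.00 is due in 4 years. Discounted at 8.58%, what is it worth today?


Formula: PV = FV / (1 + r)^n
Substituting: PV = $2,500.00 / (1 + 0.0858)^4
Discount factor: (1.0858)^4 = 1.389951
PV = $2,500.00 / 1.389951 = $1,798.63

$1,798.63


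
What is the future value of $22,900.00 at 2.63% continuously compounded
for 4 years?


Formula: FV = P * e^(r*t)
Exponent: r*t = 0.0263 * 4 = 0.1052
e^(0.1052) = 1.110933
FV = $22,900.00 * 1.110933 = $25,440.36

$25,440.36


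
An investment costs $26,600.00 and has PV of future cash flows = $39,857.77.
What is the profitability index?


Formula: PI = PV(cash flows) / initial investment
Substituting: PI = $39,857.77 / $26,600.00
PI = 1.4984

1.4984


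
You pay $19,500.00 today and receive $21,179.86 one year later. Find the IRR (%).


Formula: IRR = C1/C0 - 1
Substituting: IRR = $21,179.86 / $19,500.00 - 1
Ratio: 1.086147 - 1 = 0.086147
IRR = 8.6147%

8.6147%


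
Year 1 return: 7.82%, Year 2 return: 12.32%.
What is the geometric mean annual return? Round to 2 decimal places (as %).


Formula: Geometric mean = ((1+r1)*(1+r2))^(1/2) - 1
Product: (1 + 0.0782) * (1 + 0.1232) = 1.0782 * 1.1232 = 1.211034
Square root: 1.211034^0.5 = 1.10047
Geometric mean = 1.10047 - 1 = 0.10047
As percentage: 10.05%

10.05%


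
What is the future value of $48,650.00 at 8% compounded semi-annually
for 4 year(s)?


Formula: FV = P * (1 + r/m)^(m*t)
Period rate: r/m = 0.08 / 2 = 0.04
Total periods: m*t = 2 * 4 = 8
Growth factor: (1 + 0.04)^8 = 1.368569
FV = $48,650.00 * 1.368569 = $66,580.88

$66,580.88


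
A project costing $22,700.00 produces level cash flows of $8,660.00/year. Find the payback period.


Formula: Payback = investment / annual cash flow
Substituting: Payback = $22,700.00 / $8,660.00
Payback = 2.6212 years

2.6212 years


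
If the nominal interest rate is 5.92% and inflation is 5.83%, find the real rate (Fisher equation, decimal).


Formula: (1 + r_real) = (1 + r_nom) / (1 + inflation)
Substituting: (1 + r_real) = 1.0592 / 1.0583
(1 + r_real) = 1.00085
r_real = 1.00085 - 1 = 0.00085

0.00085


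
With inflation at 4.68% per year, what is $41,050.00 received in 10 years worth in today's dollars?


Formula: Real value = nominal / (1 + inflation)^years
Price level: (1 + 0.0468)^10 = 1.579927
Real value = $41,050.00 / 1.579927 = $25,982.21

$25,982.21


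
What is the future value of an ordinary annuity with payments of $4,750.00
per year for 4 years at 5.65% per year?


Formula: FV = PMT * ((1+r)^n - 1) / r
Growth factor: (1 + 0.0565)^4 = 1.245885
Numerator: 1.245885 - 1 = 0.245885
FV = $4,750.00 * 0.245885 / 0.0565 = $20,671.76

$20,671.76


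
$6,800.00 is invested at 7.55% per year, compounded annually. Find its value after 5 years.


Formula: FV = P * (1 + r)^n
Substituting: FV = $6,800.00 * (1 + 0.0755)^5
Growth factor: (1.0755)^5 = 1.438971
FV = $6,800.00 * 1.438971 = $9,785.00

$9,785.00


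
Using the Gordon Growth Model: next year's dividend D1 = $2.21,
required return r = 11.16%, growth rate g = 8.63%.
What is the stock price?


Formula: P = D1 / (r - g)
Spread: r - g = 0.1116 - 0.0863 = 0.0253
Substituting: P = $2.21 / 0.0253
P = $87.35

$87.35


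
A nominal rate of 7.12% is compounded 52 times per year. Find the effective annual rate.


Formula: EAR = (1 + r/m)^m - 1
Period rate: r/m = 0.0712 / 52 = 0.001369
Compounding: (1 + 0.001369)^52 = 1.073744
EAR = 1.073744 - 1 = 0.073744

0.073744


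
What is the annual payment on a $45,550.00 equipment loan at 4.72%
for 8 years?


Formula: PMT = PV * r / (1 - (1+r)^(-n))
Denominator: 1 - (1 + 0.0472)^(-8) = 0.308547
Numerator: $45,550.00 * 0.0472 = 2149.96
PMT = 2149.96 / 0.308547 = $6,968.02

$6,968.02


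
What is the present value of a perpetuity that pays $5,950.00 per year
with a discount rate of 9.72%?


Formula: PV = C / r
Substituting: PV = $5,950.00 / 0.0972
PV = $61,213.99

$61,213.99


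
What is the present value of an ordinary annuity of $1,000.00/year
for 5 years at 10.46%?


Formula: PV = PMT * (1 - (1+r)^(-n)) / r
Discount factor: (1 + 0.1046)^(-5) = 0.6081
Bracket: 1 - 0.6081 = 0.3919
PV = $1,000.00 * 0.3919 / 0.1046 = $3,746.66

$3,746.66


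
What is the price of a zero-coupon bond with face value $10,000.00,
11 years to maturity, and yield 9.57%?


Formula: Price = FV / (1 + r)^n
Substituting: Price = $10,000.00 / (1 + 0.0957)^11
Discount factor: (1.0957)^11 = 2.732803
Price = $10,000.00 / 2.732803 = $3,659.25

$3,659.25


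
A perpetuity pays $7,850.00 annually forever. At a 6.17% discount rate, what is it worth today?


Formula: PV = C / r
Substituting: PV = $7,850.00 / 0.0617
PV = $127,228.53

$127,228.53


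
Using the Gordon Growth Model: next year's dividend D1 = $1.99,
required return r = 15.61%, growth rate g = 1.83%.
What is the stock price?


Formula: P = D1 / (r - g)
Spread: r - g = 0.1561 - 0.0183 = 0.1378
Substituting: P = $1.99 / 0.1378
P = $14.44

$14.44


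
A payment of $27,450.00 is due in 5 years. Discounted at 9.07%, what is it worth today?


Formula: PV = FV / (1 + r)^n
Substituting: PV = $27,450.00 / (1 + 0.0907)^5
Discount factor: (1.0907)^5 = 1.543571
PV = $27,450.00 / 1.543571 = $17,783.44

$17,783.44


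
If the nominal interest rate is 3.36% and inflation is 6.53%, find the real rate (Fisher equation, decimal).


Formula: (1 + r_real) = (1 + r_nom) / (1 + inflation)
Substituting: (1 + r_real) = 1.0336 / 1.0653
(1 + r_real) = 0.970243
r_real = 0.970243 - 1 = -0.029757

-0.029757


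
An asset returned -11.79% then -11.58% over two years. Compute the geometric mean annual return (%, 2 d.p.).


Formula: Geometric mean = ((1+r1)*(1+r2))^(1/2) - 1
Product: (1 + -0.1179) * (1 + -0.1158) = 0.8821 * 0.8842 = 0.779953
Square root: 0.779953^0.5 = 0.883149
Geometric mean = 0.883149 - 1 = -0.116851
As percentage: -11.69%

-11.69%


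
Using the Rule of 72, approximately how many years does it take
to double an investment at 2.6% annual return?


Formula: Years ≈ 72 / r
Substituting: Years ≈ 72 / 2.6
Years ≈ 27.7

27.7 years


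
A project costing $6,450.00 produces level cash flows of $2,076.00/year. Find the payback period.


Formula: Payback = investment / annual cash flow
Substituting: Payback = $6,450.00 / $2,076.00
Payback = 3.1069 years

3.1069 years


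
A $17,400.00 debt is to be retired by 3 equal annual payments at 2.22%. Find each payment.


Formula: PMT = PV * r / (1 - (1+r)^(-n))
Denominator: 1 - (1 + 0.0222)^(-3) = 0.063749
Numerator: $17,400.00 * 0.0222 = 386.28
PMT = 386.28 / 0.063749 = $6,059.40

$6,059.40


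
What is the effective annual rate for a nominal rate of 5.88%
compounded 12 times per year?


Formula: EAR = (1 + r/m)^m - 1
Period rate: r/m = 0.0588 / 12 = 0.0049
Compounding: (1 + 0.0049)^12 = 1.060411
EAR = 1.060411 - 1 = 0.060411

0.060411


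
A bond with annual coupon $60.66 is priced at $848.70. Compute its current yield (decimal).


Formula: Current yield = annual coupon / price
Substituting: CY = $60.66 / $848.70
CY = 0.071474

0.071474


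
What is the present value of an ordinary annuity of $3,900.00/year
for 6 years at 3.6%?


Formula: PV = PMT * (1 - (1+r)^(-n)) / r
Discount factor: (1 + 0.036)^(-6) = 0.808801
Bracket: 1 - 0.808801 = 0.191199
PV = $3,900.00 * 0.191199 / 0.036 = $20,713.27

$20,713.27


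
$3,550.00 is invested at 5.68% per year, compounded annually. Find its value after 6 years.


Formula: FV = P * (1 + r)^n
Substituting: FV = $3,550.00 * (1 + 0.0568)^6
Growth factor: (1.0568)^6 = 1.393018
FV = $3,550.00 * 1.393018 = $4,945.22

$4,945.22


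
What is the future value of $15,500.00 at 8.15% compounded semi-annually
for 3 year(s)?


Formula: FV = P * (1 + r/m)^(m*t)
Period rate: r/m = 0.0815 / 2 = 0.04075
Total periods: m*t = 2 * 3 = 6
Growth factor: (1 + 0.04075)^6 = 1.270804
FV = $15,500.00 * 1.270804 = $19,697.46

$19,697.46


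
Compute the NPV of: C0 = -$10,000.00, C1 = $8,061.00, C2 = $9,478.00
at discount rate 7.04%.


Formula: NPV = C0 + C1/(1+r) + C2/(1+r)^2
Discount C1: $8,061.00 / (1 + 0.0704) = $7,530.83
Discount C2: $9,478.00 / (1 + 0.0704)^2 = $8,272.27
NPV = -$10,000.00 + $7,530.83 + $8,272.27 = $5,803.10

$5,803.10


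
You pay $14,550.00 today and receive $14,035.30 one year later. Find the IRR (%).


Formula: IRR = C1/C0 - 1
Substituting: IRR = $14,035.30 / $14,550.00 - 1
Ratio: 0.964625 - 1 = -0.035375
IRR = -3.5375%

-3.5375%


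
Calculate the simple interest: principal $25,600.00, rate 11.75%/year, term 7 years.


Formula: I = P * r * t
Substituting: I = $25,600.00 * 0.1175 * 7
Step: I = $25,600.00 * 0.8225
I = $21,056.00

$21,056.00


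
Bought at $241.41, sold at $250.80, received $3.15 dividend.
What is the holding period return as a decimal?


Formula: HPR = (P1 - P0 + D) / P0
Gain: $250.80 - $241.41 + $3.15 = $12.54
HPR = $12.54 / $241.41 = 0.0519

0.0519


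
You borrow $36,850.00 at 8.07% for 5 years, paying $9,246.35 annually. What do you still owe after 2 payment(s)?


Formula: Balance = PV*(1+r)^k - PMT*((1+r)^k - 1)/r
Growth: (1 + 0.0807)^2 = 1.167912
Accumulated factor: ((1+r)^k - 1)/r = 2.0807
Balance = $36,850.00 * 1.167912 - $9,246.35 * 2.0807
Balance = $23,798.69

$23,798.69


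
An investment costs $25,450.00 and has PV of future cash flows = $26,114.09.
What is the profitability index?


Formula: PI = PV(cash flows) / initial investment
Substituting: PI = $26,114.09 / $25,450.00
PI = 1.0261

1.0261


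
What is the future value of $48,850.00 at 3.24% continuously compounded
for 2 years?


Formula: FV = P * e^(r*t)
Exponent: r*t = 0.0324 * 2 = 0.0648
e^(0.0648) = 1.066946
FV = $48,850.00 * 1.066946 = $52,120.29

$52,120.29


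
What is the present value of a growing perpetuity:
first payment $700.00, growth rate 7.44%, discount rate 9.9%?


Formula: PV = C / (r - g)
Spread: r - g = 0.099 - 0.0744 = 0.0246
Substituting: PV = $700.00 / 0.0246
PV = $28,455.28

$28,455.28


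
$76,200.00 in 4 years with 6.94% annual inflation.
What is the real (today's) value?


Formula: Real value = nominal / (1 + inflation)^years
Price level: (1 + 0.0694)^4 = 1.307858
Real value = $76,200.00 / 1.307858 = $58,263.19

$58,263.19


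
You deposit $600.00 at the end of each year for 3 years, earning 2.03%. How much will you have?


Formula: FV = PMT * ((1+r)^n - 1) / r
Growth factor: (1 + 0.0203)^3 = 1.062145
Numerator: 1.062145 - 1 = 0.062145
FV = $600.00 * 0.062145 / 0.0203 = $1,836.79

$1,836.79


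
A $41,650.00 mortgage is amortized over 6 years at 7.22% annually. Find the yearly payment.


Formula: PMT = PV * r / (1 - (1+r)^(-n))
Denominator: 1 - (1 + 0.0722)^(-6) = 0.341819
Numerator: $41,650.00 * 0.0722 = 3007.13
PMT = 3007.13 / 0.341819 = $8,797.43

$8,797.43


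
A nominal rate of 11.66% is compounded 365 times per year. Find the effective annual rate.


Formula: EAR = (1 + r/m)^m - 1
Period rate: r/m = 0.1166 / 365 = 0.000319
Compounding: (1 + 0.000319)^365 = 1.123649
EAR = 1.123649 - 1 = 0.123649

0.123649


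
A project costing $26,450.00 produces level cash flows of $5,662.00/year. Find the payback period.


Formula: Payback = investment / annual cash flow
Substituting: Payback = $26,450.00 / $5,662.00
Payback = 4.6715 years

4.6715 years
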